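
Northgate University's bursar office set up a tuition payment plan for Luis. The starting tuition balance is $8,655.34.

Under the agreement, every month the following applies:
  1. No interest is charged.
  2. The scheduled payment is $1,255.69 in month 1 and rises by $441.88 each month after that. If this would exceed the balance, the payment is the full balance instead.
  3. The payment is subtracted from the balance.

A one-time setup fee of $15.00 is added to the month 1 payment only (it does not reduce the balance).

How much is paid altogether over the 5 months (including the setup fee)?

$8,670.34

Month 1: $8,655.34 − $1,255.69 (+ $15.00 fee) → $7,399.65
Month 2: $7,399.65 − $1,697.57 → $5,702.08
Month 3: $5,702.08 − $2,139.45 → $3,562.63
Month 4: $3,562.63 − $2,581.33 → $981.30
Month 5: $981.30 − $981.30 → $0.00
Total paid: $8,670.34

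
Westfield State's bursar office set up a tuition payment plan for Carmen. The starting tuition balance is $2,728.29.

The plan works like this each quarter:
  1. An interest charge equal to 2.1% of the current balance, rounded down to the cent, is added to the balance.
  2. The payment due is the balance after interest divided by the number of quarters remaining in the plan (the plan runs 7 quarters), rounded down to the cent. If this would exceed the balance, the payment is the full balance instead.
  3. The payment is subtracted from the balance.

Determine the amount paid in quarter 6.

$441.51

Quarter 1: $2,728.29 +$57.29 interest = $2,785.58; pay $397.94 → $2,387.64
Quarter 2: $2,387.64 +$50.14 interest = $2,437.78; pay $406.29 → $2,031.49
Quarter 3: $2,031.49 +$42.66 interest = $2,074.15; pay $414.83 → $1,659.32
Quarter 4: $1,659.32 +$34.84 interest = $1,694.16; pay $423.54 → $1,270.62
Quarter 5: $1,270.62 +$26.68 interest = $1,297.30; pay $432.43 → $864.87
Quarter 6: $864.87 +$18.16 interest = $883.03; pay $441.51 → $441.52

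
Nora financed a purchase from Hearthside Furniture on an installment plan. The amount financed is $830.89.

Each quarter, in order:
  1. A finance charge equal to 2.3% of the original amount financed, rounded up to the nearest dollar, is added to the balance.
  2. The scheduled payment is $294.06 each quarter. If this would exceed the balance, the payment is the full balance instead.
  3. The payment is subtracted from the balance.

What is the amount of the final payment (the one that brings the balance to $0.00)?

$28.71

Quarter 1: $830.89 +$20.00 interest = $850.89; pay $294.06 → $556.83
Quarter 2: $556.83 +$20.00 interest = $576.83; pay $294.06 → $282.77
Quarter 3: $282.77 +$20.00 interest = $302.77; pay $294.06 → $8.71
Quarter 4: $8.71 +$20.00 interest = $28.71; pay $28.71 → $0.00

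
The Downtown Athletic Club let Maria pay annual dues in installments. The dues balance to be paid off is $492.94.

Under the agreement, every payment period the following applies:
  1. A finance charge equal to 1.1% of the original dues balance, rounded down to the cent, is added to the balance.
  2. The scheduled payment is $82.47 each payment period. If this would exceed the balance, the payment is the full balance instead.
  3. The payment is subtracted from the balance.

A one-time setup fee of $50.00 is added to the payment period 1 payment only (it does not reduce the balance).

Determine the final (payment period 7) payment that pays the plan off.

Payment period 1: opening $492.94; interest $5.42 → $498.36; payment $82.47 (+ $50.00 fee); balance $415.89
Payment period 2: opening $415.89; interest $5.42 → $421.31; payment $82.47; balance $338.84
Payment period 3: opening $338.84; interest $5.42 → $344.26; payment $82.47; balance $261.79
Payment period 4: opening $261.79; interest $5.42 → $267.21; payment $82.47; balance $184.74
Payment period 5: opening $184.74; interest $5.42 → $190.16; payment $82.47; balance $107.69
Payment period 6: opening $107.69; interest $5.42 → $113.11; payment $82.47; balance $30.64
Payment period 7: opening $30.64; interest $5.42 → $36.06; payment $36.06; balance $0.00

$36.06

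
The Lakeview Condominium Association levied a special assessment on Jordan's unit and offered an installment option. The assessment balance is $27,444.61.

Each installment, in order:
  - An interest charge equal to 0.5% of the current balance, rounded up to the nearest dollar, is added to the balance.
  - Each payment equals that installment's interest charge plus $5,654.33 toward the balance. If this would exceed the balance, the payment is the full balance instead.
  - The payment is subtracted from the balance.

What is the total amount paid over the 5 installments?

# | Opening | Interest | Payment | End bal
1 | $27,444.61 | $138.00 | $5,792.33 | $21,790.28
2 | $21,790.28 | $109.00 | $5,763.33 | $16,135.95
3 | $16,135.95 | $81.00 | $5,735.33 | $10,481.62
4 | $10,481.62 | $53.00 | $5,707.33 | $4,827.29
5 | $4,827.29 | $25.00 | $4,852.29 | $0.00
Total paid: $27,850.61

$27,850.61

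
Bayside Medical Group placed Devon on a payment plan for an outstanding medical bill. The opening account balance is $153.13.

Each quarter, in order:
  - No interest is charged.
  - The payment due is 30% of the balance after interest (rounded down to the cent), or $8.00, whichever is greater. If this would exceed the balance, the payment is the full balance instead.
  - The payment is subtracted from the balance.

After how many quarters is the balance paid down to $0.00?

Quarter 1: $153.13 − $45.93 → $107.20
Quarter 2: $107.20 − $32.16 → $75.04
Quarter 3: $75.04 − $22.51 → $52.53
Quarter 4: $52.53 − $15.75 → $36.78
Quarter 5: $36.78 − $11.03 → $25.75
Quarter 6: $25.75 − $8.00 → $17.75
Quarter 7: $17.75 − $8.00 → $9.75
Quarter 8: $9.75 − $8.00 → $1.75
Quarter 9: $1.75 − $1.75 → $0.00
Balance reaches $0.00 in quarter 9.

9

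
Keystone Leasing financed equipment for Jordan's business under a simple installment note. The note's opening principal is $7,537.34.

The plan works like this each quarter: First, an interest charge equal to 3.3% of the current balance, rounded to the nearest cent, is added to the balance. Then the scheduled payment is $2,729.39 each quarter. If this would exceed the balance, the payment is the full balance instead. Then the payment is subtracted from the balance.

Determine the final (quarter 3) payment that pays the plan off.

$2,576.47

# | Opening | Interest | Payment | End bal
1 | $7,537.34 | $248.73 | $2,729.39 | $5,056.68
2 | $5,056.68 | $166.87 | $2,729.39 | $2,494.16
3 | $2,494.16 | $82.31 | $2,576.47 | $0.00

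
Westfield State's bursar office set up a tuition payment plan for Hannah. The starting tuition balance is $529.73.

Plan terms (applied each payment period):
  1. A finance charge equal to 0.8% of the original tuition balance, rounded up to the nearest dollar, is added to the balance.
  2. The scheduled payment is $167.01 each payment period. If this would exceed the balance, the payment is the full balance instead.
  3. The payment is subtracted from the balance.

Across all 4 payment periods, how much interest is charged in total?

Payment period 1: opening $529.73; interest $5.00 → $534.73; payment $167.01; balance $367.72
Payment period 2: opening $367.72; interest $5.00 → $372.72; payment $167.01; balance $205.71
Payment period 3: opening $205.71; interest $5.00 → $210.71; payment $167.01; balance $43.70
Payment period 4: opening $43.70; interest $5.00 → $48.70; payment $48.70; balance $0.00
Total interest: $5.00 + $5.00 + $5.00 + $5.00 = $20.00

$20.00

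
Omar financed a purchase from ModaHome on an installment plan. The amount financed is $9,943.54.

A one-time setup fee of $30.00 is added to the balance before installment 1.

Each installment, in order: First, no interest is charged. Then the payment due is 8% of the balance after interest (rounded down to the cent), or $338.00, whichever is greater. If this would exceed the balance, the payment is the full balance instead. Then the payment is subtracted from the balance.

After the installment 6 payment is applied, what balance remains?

$6,047.53

Installment 1: opening $9,973.54; payment $797.88; balance $9,175.66
Installment 2: opening $9,175.66; payment $734.05; balance $8,441.61
Installment 3: opening $8,441.61; payment $675.32; balance $7,766.29
Installment 4: opening $7,766.29; payment $621.30; balance $7,144.99
Installment 5: opening $7,144.99; payment $571.59; balance $6,573.40
Installment 6: opening $6,573.40; payment $525.87; balance $6,047.53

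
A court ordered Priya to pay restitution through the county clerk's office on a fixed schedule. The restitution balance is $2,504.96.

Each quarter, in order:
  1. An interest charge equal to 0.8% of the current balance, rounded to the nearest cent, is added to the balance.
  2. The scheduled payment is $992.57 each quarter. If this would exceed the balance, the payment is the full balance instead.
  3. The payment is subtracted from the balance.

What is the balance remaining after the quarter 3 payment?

$0.00

# | Opening | Interest | Payment | End bal
1 | $2,504.96 | $20.04 | $992.57 | $1,532.43
2 | $1,532.43 | $12.26 | $992.57 | $552.12
3 | $552.12 | $4.42 | $556.54 | $0.00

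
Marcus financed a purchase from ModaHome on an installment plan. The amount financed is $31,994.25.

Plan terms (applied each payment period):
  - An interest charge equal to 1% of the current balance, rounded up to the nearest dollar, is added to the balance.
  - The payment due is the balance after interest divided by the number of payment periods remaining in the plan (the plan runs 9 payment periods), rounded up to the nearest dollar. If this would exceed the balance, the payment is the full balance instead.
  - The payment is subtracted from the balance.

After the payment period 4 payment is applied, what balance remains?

$18,495.25

Payment period 1: opening $31,994.25; interest $320.00 → $32,314.25; payment $3,591.00; balance $28,723.25
Payment period 2: opening $28,723.25; interest $288.00 → $29,011.25; payment $3,627.00; balance $25,384.25
Payment period 3: opening $25,384.25; interest $254.00 → $25,638.25; payment $3,663.00; balance $21,975.25
Payment period 4: opening $21,975.25; interest $220.00 → $22,195.25; payment $3,700.00; balance $18,495.25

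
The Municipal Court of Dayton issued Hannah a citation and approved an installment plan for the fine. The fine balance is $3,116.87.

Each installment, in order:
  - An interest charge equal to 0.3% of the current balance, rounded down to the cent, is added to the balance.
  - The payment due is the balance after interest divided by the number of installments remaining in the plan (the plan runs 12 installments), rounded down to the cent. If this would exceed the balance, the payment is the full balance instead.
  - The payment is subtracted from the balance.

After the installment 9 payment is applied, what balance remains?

$800.52

Installment 1: $3,116.87 +$9.35 interest = $3,126.22; pay $260.51 → $2,865.71
Installment 2: $2,865.71 +$8.59 interest = $2,874.30; pay $261.30 → $2,613.00
Installment 3: $2,613.00 +$7.83 interest = $2,620.83; pay $262.08 → $2,358.75
Installment 4: $2,358.75 +$7.07 interest = $2,365.82; pay $262.86 → $2,102.96
Installment 5: $2,102.96 +$6.30 interest = $2,109.26; pay $263.65 → $1,845.61
Installment 6: $1,845.61 +$5.53 interest = $1,851.14; pay $264.44 → $1,586.70
Installment 7: $1,586.70 +$4.76 interest = $1,591.46; pay $265.24 → $1,326.22
Installment 8: $1,326.22 +$3.97 interest = $1,330.19; pay $266.03 → $1,064.16
Installment 9: $1,064.16 +$3.19 interest = $1,067.35; pay $266.83 → $800.52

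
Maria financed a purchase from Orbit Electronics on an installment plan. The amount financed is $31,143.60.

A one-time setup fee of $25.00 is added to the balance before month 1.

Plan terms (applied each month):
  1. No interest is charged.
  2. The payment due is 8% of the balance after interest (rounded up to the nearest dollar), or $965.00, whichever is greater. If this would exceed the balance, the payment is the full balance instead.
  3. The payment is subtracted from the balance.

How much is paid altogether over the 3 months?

$6,899.00

# | Opening | Payment | End bal
1 | $31,168.60 | $2,494.00 | $28,674.60
2 | $28,674.60 | $2,294.00 | $26,380.60
3 | $26,380.60 | $2,111.00 | $24,269.60
Total paid: $6,899.00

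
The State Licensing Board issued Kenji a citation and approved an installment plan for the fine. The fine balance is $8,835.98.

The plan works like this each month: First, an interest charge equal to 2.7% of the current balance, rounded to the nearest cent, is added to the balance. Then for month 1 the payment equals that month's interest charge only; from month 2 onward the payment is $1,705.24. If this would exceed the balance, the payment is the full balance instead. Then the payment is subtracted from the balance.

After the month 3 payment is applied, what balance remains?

Month 1: opening $8,835.98; interest $238.57 → $9,074.55; payment $238.57; balance $8,835.98
Month 2: opening $8,835.98; interest $238.57 → $9,074.55; payment $1,705.24; balance $7,369.31
Month 3: opening $7,369.31; interest $198.97 → $7,568.28; payment $1,705.24; balance $5,863.04

$5,863.04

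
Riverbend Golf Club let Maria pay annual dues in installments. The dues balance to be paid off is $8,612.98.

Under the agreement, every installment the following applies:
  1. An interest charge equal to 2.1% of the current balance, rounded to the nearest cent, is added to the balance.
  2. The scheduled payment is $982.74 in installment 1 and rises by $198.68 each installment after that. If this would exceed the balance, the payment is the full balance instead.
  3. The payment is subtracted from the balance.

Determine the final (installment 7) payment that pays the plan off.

$487.05

Installment 1: $8,612.98 +$180.87 interest = $8,793.85; pay $982.74 → $7,811.11
Installment 2: $7,811.11 +$164.03 interest = $7,975.14; pay $1,181.42 → $6,793.72
Installment 3: $6,793.72 +$142.67 interest = $6,936.39; pay $1,380.10 → $5,556.29
Installment 4: $5,556.29 +$116.68 interest = $5,672.97; pay $1,578.78 → $4,094.19
Installment 5: $4,094.19 +$85.98 interest = $4,180.17; pay $1,777.46 → $2,402.71
Installment 6: $2,402.71 +$50.46 interest = $2,453.17; pay $1,976.14 → $477.03
Installment 7: $477.03 +$10.02 interest = $487.05; pay $487.05 → $0.00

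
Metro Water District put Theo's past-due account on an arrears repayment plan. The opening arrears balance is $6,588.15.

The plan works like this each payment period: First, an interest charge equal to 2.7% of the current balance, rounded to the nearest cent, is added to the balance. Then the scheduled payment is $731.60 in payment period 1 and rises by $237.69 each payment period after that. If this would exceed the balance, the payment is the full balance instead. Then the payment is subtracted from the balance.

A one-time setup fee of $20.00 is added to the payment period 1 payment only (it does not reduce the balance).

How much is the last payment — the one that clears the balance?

$1,257.06

Payment period 1: $6,588.15 +$177.88 interest = $6,766.03; pay $731.60 (+ $20.00 fee) → $6,034.43
Payment period 2: $6,034.43 +$162.93 interest = $6,197.36; pay $969.29 → $5,228.07
Payment period 3: $5,228.07 +$141.16 interest = $5,369.23; pay $1,206.98 → $4,162.25
Payment period 4: $4,162.25 +$112.38 interest = $4,274.63; pay $1,444.67 → $2,829.96
Payment period 5: $2,829.96 +$76.41 interest = $2,906.37; pay $1,682.36 → $1,224.01
Payment period 6: $1,224.01 +$33.05 interest = $1,257.06; pay $1,257.06 → $0.00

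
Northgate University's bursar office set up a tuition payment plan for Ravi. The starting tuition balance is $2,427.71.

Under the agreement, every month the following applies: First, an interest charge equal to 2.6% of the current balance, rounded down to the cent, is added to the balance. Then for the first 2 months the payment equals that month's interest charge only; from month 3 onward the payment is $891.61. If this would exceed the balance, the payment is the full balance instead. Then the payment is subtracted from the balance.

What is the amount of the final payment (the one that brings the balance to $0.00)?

Month 1: $2,427.71 +$63.12 interest = $2,490.83; pay $63.12 → $2,427.71
Month 2: $2,427.71 +$63.12 interest = $2,490.83; pay $63.12 → $2,427.71
Month 3: $2,427.71 +$63.12 interest = $2,490.83; pay $891.61 → $1,599.22
Month 4: $1,599.22 +$41.57 interest = $1,640.79; pay $891.61 → $749.18
Month 5: $749.18 +$19.47 interest = $768.65; pay $768.65 → $0.00

$768.65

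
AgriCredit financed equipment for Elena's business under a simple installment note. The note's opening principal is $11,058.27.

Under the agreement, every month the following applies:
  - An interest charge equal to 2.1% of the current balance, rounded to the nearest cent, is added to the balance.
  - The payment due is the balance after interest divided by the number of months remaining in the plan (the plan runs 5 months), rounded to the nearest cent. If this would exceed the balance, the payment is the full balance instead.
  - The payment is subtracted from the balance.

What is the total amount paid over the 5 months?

Month 1: opening $11,058.27; interest $232.22 → $11,290.49; payment $2,258.10; balance $9,032.39
Month 2: opening $9,032.39; interest $189.68 → $9,222.07; payment $2,305.52; balance $6,916.55
Month 3: opening $6,916.55; interest $145.25 → $7,061.80; payment $2,353.93; balance $4,707.87
Month 4: opening $4,707.87; interest $98.87 → $4,806.74; payment $2,403.37; balance $2,403.37
Month 5: opening $2,403.37; interest $50.47 → $2,453.84; payment $2,453.84; balance $0.00
Total paid: $11,774.76

$11,774.76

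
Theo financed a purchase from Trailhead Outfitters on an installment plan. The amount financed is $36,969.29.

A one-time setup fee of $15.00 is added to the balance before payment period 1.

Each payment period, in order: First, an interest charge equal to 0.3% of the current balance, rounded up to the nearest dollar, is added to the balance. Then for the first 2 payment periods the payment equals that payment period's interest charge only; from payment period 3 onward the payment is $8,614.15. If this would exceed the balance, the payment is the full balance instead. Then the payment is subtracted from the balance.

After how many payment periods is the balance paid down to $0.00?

7

Payment period 1: $36,984.29 +$111.00 interest = $37,095.29; pay $111.00 → $36,984.29
Payment period 2: $36,984.29 +$111.00 interest = $37,095.29; pay $111.00 → $36,984.29
Payment period 3: $36,984.29 +$111.00 interest = $37,095.29; pay $8,614.15 → $28,481.14
Payment period 4: $28,481.14 +$86.00 interest = $28,567.14; pay $8,614.15 → $19,952.99
Payment period 5: $19,952.99 +$60.00 interest = $20,012.99; pay $8,614.15 → $11,398.84
Payment period 6: $11,398.84 +$35.00 interest = $11,433.84; pay $8,614.15 → $2,819.69
Payment period 7: $2,819.69 +$9.00 interest = $2,828.69; pay $2,828.69 → $0.00
Balance reaches $0.00 in payment period 7.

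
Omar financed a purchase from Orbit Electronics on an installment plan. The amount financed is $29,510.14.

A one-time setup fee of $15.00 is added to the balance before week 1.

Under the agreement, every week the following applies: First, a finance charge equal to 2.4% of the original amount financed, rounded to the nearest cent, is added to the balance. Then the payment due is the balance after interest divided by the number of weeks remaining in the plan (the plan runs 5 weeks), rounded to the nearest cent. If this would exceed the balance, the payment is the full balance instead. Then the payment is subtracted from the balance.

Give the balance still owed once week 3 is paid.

Week 1: opening $29,525.14; interest $708.24 → $30,233.38; payment $6,046.68; balance $24,186.70
Week 2: opening $24,186.70; interest $708.24 → $24,894.94; payment $6,223.74; balance $18,671.20
Week 3: opening $18,671.20; interest $708.24 → $19,379.44; payment $6,459.81; balance $12,919.63

$12,919.63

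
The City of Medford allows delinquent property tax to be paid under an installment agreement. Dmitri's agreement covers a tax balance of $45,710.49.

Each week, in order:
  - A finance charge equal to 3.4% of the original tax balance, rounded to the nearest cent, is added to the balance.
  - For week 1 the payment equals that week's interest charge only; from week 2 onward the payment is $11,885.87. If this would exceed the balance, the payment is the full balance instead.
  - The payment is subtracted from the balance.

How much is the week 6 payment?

# | Opening | Interest | Payment | End bal
1 | $45,710.49 | $1,554.16 | $1,554.16 | $45,710.49
2 | $45,710.49 | $1,554.16 | $11,885.87 | $35,378.78
3 | $35,378.78 | $1,554.16 | $11,885.87 | $25,047.07
4 | $25,047.07 | $1,554.16 | $11,885.87 | $14,715.36
5 | $14,715.36 | $1,554.16 | $11,885.87 | $4,383.65
6 | $4,383.65 | $1,554.16 | $5,937.81 | $0.00

$5,937.81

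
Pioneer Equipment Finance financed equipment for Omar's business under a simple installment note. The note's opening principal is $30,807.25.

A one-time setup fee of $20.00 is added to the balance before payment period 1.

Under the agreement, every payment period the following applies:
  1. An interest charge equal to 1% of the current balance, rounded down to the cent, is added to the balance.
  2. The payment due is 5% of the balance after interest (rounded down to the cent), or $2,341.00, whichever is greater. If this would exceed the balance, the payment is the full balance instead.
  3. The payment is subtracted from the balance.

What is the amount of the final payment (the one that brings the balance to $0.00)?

# | Opening | Interest | Payment | End bal
1 | $30,827.25 | $308.27 | $2,341.00 | $28,794.52
2 | $28,794.52 | $287.94 | $2,341.00 | $26,741.46
3 | $26,741.46 | $267.41 | $2,341.00 | $24,667.87
4 | $24,667.87 | $246.67 | $2,341.00 | $22,573.54
5 | $22,573.54 | $225.73 | $2,341.00 | $20,458.27
6 | $20,458.27 | $204.58 | $2,341.00 | $18,321.85
7 | $18,321.85 | $183.21 | $2,341.00 | $16,164.06
8 | $16,164.06 | $161.64 | $2,341.00 | $13,984.70
9 | $13,984.70 | $139.84 | $2,341.00 | $11,783.54
10 | $11,783.54 | $117.83 | $2,341.00 | $9,560.37
11 | $9,560.37 | $95.60 | $2,341.00 | $7,314.97
12 | $7,314.97 | $73.14 | $2,341.00 | $5,047.11
13 | $5,047.11 | $50.47 | $2,341.00 | $2,756.58
14 | $2,756.58 | $27.56 | $2,341.00 | $443.14
15 | $443.14 | $4.43 | $447.57 | $0.00

$447.57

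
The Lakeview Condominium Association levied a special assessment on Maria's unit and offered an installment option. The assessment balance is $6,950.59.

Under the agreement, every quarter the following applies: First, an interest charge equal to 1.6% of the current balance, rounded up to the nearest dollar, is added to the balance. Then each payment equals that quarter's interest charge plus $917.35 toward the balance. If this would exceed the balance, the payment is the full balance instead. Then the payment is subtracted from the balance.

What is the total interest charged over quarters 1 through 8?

# | Opening | Interest | Payment | End bal
1 | $6,950.59 | $112.00 | $1,029.35 | $6,033.24
2 | $6,033.24 | $97.00 | $1,014.35 | $5,115.89
3 | $5,115.89 | $82.00 | $999.35 | $4,198.54
4 | $4,198.54 | $68.00 | $985.35 | $3,281.19
5 | $3,281.19 | $53.00 | $970.35 | $2,363.84
6 | $2,363.84 | $38.00 | $955.35 | $1,446.49
7 | $1,446.49 | $24.00 | $941.35 | $529.14
8 | $529.14 | $9.00 | $538.14 | $0.00
Total interest: $112.00 + $97.00 + $82.00 + $68.00 + $53.00 + $38.00 + $24.00 + $9.00 = $483.00

$483.00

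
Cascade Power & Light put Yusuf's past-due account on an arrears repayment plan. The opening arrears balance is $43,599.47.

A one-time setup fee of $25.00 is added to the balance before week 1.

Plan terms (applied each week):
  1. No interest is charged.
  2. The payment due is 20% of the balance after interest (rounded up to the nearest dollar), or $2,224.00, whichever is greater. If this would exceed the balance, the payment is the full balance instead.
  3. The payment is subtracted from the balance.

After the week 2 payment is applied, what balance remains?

Week 1: $43,624.47 − $8,725.00 → $34,899.47
Week 2: $34,899.47 − $6,980.00 → $27,919.47

$27,919.47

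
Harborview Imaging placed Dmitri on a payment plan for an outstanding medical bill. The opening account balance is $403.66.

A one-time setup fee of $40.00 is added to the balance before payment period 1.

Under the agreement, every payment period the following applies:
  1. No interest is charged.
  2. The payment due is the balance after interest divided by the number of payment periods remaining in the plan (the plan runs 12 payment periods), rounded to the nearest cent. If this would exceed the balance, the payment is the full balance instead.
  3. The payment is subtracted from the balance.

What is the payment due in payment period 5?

Payment period 1: opening $443.66; payment $36.97; balance $406.69
Payment period 2: opening $406.69; payment $36.97; balance $369.72
Payment period 3: opening $369.72; payment $36.97; balance $332.75
Payment period 4: opening $332.75; payment $36.97; balance $295.78
Payment period 5: opening $295.78; payment $36.97; balance $258.81

$36.97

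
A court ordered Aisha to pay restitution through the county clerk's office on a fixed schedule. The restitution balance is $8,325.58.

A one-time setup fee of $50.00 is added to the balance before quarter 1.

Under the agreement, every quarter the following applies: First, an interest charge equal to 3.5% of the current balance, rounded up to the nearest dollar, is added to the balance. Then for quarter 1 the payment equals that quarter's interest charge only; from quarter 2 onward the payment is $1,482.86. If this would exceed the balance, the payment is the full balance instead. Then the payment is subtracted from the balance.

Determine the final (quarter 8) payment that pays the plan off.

# | Opening | Interest | Payment | End bal
1 | $8,375.58 | $294.00 | $294.00 | $8,375.58
2 | $8,375.58 | $294.00 | $1,482.86 | $7,186.72
3 | $7,186.72 | $252.00 | $1,482.86 | $5,955.86
4 | $5,955.86 | $209.00 | $1,482.86 | $4,682.00
5 | $4,682.00 | $164.00 | $1,482.86 | $3,363.14
6 | $3,363.14 | $118.00 | $1,482.86 | $1,998.28
7 | $1,998.28 | $70.00 | $1,482.86 | $585.42
8 | $585.42 | $21.00 | $606.42 | $0.00

$606.42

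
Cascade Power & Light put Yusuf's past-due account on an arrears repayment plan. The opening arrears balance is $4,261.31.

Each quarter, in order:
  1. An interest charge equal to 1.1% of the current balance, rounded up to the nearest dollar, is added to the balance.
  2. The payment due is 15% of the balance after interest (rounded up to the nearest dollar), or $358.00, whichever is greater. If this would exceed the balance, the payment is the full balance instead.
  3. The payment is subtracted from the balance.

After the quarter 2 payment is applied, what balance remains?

Quarter 1: opening $4,261.31; interest $47.00 → $4,308.31; payment $647.00; balance $3,661.31
Quarter 2: opening $3,661.31; interest $41.00 → $3,702.31; payment $556.00; balance $3,146.31

$3,146.31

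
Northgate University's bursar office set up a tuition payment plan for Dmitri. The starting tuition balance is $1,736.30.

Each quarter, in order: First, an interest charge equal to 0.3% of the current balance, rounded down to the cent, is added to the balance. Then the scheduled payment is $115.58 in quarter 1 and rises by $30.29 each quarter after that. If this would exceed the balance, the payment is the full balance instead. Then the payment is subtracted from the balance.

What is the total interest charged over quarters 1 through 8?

$27.19

# | Opening | Interest | Payment | End bal
1 | $1,736.30 | $5.20 | $115.58 | $1,625.92
2 | $1,625.92 | $4.87 | $145.87 | $1,484.92
3 | $1,484.92 | $4.45 | $176.16 | $1,313.21
4 | $1,313.21 | $3.93 | $206.45 | $1,110.69
5 | $1,110.69 | $3.33 | $236.74 | $877.28
6 | $877.28 | $2.63 | $267.03 | $612.88
7 | $612.88 | $1.83 | $297.32 | $317.39
8 | $317.39 | $0.95 | $318.34 | $0.00
Total interest: $5.20 + $4.87 + $4.45 + $3.93 + $3.33 + $2.63 + $1.83 + $0.95 = $27.19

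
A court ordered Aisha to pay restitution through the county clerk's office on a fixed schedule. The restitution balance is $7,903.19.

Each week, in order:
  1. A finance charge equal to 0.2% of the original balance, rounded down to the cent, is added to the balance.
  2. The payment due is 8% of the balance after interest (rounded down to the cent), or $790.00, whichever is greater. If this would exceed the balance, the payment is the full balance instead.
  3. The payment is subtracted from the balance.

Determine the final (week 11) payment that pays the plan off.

$176.99

Week 1: $7,903.19 +$15.80 interest = $7,918.99; pay $790.00 → $7,128.99
Week 2: $7,128.99 +$15.80 interest = $7,144.79; pay $790.00 → $6,354.79
Week 3: $6,354.79 +$15.80 interest = $6,370.59; pay $790.00 → $5,580.59
Week 4: $5,580.59 +$15.80 interest = $5,596.39; pay $790.00 → $4,806.39
Week 5: $4,806.39 +$15.80 interest = $4,822.19; pay $790.00 → $4,032.19
Week 6: $4,032.19 +$15.80 interest = $4,047.99; pay $790.00 → $3,257.99
Week 7: $3,257.99 +$15.80 interest = $3,273.79; pay $790.00 → $2,483.79
Week 8: $2,483.79 +$15.80 interest = $2,499.59; pay $790.00 → $1,709.59
Week 9: $1,709.59 +$15.80 interest = $1,725.39; pay $790.00 → $935.39
Week 10: $935.39 +$15.80 interest = $951.19; pay $790.00 → $161.19
Week 11: $161.19 +$15.80 interest = $176.99; pay $176.99 → $0.00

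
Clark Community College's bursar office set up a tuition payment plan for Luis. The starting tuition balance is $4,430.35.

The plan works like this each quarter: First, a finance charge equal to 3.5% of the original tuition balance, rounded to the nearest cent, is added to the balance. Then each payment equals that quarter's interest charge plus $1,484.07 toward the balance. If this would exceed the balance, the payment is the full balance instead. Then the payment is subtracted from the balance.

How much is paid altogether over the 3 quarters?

Quarter 1: opening $4,430.35; interest $155.06 → $4,585.41; payment $1,639.13; balance $2,946.28
Quarter 2: opening $2,946.28; interest $155.06 → $3,101.34; payment $1,639.13; balance $1,462.21
Quarter 3: opening $1,462.21; interest $155.06 → $1,617.27; payment $1,617.27; balance $0.00
Total paid: $4,895.53

$4,895.53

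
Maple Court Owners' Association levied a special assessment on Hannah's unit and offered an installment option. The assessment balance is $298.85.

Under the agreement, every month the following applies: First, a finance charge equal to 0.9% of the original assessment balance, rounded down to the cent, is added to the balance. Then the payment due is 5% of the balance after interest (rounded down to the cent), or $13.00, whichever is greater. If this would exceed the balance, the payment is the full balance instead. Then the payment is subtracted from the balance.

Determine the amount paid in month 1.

Month 1: $298.85 +$2.68 interest = $301.53; pay $15.07 → $286.46

$15.07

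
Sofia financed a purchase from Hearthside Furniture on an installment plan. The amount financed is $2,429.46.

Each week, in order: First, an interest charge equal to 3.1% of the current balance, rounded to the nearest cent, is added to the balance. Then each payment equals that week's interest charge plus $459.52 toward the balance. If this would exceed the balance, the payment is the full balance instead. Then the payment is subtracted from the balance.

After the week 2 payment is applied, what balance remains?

$1,510.42

Week 1: opening $2,429.46; interest $75.31 → $2,504.77; payment $534.83; balance $1,969.94
Week 2: opening $1,969.94; interest $61.07 → $2,031.01; payment $520.59; balance $1,510.42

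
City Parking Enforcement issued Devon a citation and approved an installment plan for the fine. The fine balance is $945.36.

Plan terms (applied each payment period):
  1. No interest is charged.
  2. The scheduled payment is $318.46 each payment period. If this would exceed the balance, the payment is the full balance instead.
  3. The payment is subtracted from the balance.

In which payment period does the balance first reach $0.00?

Payment period 1: opening $945.36; payment $318.46; balance $626.90
Payment period 2: opening $626.90; payment $318.46; balance $308.44
Payment period 3: opening $308.44; payment $308.44; balance $0.00
Balance reaches $0.00 in payment period 3.

3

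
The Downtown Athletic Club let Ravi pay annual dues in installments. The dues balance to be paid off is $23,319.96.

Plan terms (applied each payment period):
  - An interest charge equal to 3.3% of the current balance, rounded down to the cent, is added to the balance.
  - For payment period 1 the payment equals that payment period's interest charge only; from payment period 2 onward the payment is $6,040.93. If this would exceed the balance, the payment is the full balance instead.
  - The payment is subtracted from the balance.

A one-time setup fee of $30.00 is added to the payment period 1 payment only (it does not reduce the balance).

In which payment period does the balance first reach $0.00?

6

# | Opening | Interest | Payment | Fee | End bal
1 | $23,319.96 | $769.55 | $769.55 | $30.00 | $23,319.96
2 | $23,319.96 | $769.55 | $6,040.93 | — | $18,048.58
3 | $18,048.58 | $595.60 | $6,040.93 | — | $12,603.25
4 | $12,603.25 | $415.90 | $6,040.93 | — | $6,978.22
5 | $6,978.22 | $230.28 | $6,040.93 | — | $1,167.57
6 | $1,167.57 | $38.52 | $1,206.09 | — | $0.00
Balance reaches $0.00 in payment period 6.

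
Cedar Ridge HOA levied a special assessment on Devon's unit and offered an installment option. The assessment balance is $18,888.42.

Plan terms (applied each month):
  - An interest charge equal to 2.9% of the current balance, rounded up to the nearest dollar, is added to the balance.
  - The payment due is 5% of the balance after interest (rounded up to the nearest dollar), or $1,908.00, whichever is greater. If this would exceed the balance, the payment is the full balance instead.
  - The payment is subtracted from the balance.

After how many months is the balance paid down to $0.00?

# | Opening | Interest | Payment | End bal
1 | $18,888.42 | $548.00 | $1,908.00 | $17,528.42
2 | $17,528.42 | $509.00 | $1,908.00 | $16,129.42
3 | $16,129.42 | $468.00 | $1,908.00 | $14,689.42
4 | $14,689.42 | $426.00 | $1,908.00 | $13,207.42
5 | $13,207.42 | $384.00 | $1,908.00 | $11,683.42
6 | $11,683.42 | $339.00 | $1,908.00 | $10,114.42
7 | $10,114.42 | $294.00 | $1,908.00 | $8,500.42
8 | $8,500.42 | $247.00 | $1,908.00 | $6,839.42
9 | $6,839.42 | $199.00 | $1,908.00 | $5,130.42
10 | $5,130.42 | $149.00 | $1,908.00 | $3,371.42
11 | $3,371.42 | $98.00 | $1,908.00 | $1,561.42
12 | $1,561.42 | $46.00 | $1,607.42 | $0.00
Balance reaches $0.00 in month 12.

12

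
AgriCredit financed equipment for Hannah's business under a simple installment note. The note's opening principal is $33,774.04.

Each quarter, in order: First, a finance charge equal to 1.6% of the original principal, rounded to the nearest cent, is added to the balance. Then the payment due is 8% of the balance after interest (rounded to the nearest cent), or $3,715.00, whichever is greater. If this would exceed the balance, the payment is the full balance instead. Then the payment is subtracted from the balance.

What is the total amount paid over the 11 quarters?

Quarter 1: $33,774.04 +$540.38 interest = $34,314.42; pay $3,715.00 → $30,599.42
Quarter 2: $30,599.42 +$540.38 interest = $31,139.80; pay $3,715.00 → $27,424.80
Quarter 3: $27,424.80 +$540.38 interest = $27,965.18; pay $3,715.00 → $24,250.18
Quarter 4: $24,250.18 +$540.38 interest = $24,790.56; pay $3,715.00 → $21,075.56
Quarter 5: $21,075.56 +$540.38 interest = $21,615.94; pay $3,715.00 → $17,900.94
Quarter 6: $17,900.94 +$540.38 interest = $18,441.32; pay $3,715.00 → $14,726.32
Quarter 7: $14,726.32 +$540.38 interest = $15,266.70; pay $3,715.00 → $11,551.70
Quarter 8: $11,551.70 +$540.38 interest = $12,092.08; pay $3,715.00 → $8,377.08
Quarter 9: $8,377.08 +$540.38 interest = $8,917.46; pay $3,715.00 → $5,202.46
Quarter 10: $5,202.46 +$540.38 interest = $5,742.84; pay $3,715.00 → $2,027.84
Quarter 11: $2,027.84 +$540.38 interest = $2,568.22; pay $2,568.22 → $0.00
Total paid: $39,718.22

$39,718.22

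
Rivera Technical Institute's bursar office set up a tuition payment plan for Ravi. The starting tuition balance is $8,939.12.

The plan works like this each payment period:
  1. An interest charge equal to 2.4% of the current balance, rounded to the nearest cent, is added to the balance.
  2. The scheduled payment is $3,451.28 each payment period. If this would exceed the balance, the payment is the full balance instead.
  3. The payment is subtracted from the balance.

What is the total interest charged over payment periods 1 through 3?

Payment period 1: $8,939.12 +$214.54 interest = $9,153.66; pay $3,451.28 → $5,702.38
Payment period 2: $5,702.38 +$136.86 interest = $5,839.24; pay $3,451.28 → $2,387.96
Payment period 3: $2,387.96 +$57.31 interest = $2,445.27; pay $2,445.27 → $0.00
Total interest: $214.54 + $136.86 + $57.31 = $408.71

$408.71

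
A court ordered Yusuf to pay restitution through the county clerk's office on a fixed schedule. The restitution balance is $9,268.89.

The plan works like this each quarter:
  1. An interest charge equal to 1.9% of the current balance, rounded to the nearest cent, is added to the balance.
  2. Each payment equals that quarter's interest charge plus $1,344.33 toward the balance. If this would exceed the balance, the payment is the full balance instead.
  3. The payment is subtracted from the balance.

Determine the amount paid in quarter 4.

$1,443.81

Quarter 1: opening $9,268.89; interest $176.11 → $9,445.00; payment $1,520.44; balance $7,924.56
Quarter 2: opening $7,924.56; interest $150.57 → $8,075.13; payment $1,494.90; balance $6,580.23
Quarter 3: opening $6,580.23; interest $125.02 → $6,705.25; payment $1,469.35; balance $5,235.90
Quarter 4: opening $5,235.90; interest $99.48 → $5,335.38; payment $1,443.81; balance $3,891.57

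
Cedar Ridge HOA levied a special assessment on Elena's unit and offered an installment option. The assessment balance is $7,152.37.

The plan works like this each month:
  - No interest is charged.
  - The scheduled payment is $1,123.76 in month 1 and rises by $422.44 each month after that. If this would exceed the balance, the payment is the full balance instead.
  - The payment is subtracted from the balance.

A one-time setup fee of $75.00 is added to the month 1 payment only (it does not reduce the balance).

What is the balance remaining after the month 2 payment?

Month 1: opening $7,152.37; payment $1,123.76 (+ $75.00 fee); balance $6,028.61
Month 2: opening $6,028.61; payment $1,546.20; balance $4,482.41

$4,482.41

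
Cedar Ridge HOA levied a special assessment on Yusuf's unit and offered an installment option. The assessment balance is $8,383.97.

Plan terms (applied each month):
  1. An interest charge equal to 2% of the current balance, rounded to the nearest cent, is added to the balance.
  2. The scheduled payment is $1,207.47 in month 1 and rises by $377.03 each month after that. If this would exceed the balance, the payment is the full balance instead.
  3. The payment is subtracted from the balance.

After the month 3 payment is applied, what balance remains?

Month 1: opening $8,383.97; interest $167.68 → $8,551.65; payment $1,207.47; balance $7,344.18
Month 2: opening $7,344.18; interest $146.88 → $7,491.06; payment $1,584.50; balance $5,906.56
Month 3: opening $5,906.56; interest $118.13 → $6,024.69; payment $1,961.53; balance $4,063.16

$4,063.16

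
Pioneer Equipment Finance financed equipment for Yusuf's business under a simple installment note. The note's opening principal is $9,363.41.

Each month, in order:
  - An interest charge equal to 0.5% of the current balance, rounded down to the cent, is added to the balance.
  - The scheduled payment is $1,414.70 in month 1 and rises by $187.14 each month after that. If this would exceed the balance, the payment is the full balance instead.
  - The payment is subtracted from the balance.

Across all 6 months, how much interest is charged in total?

$158.81

Month 1: $9,363.41 +$46.81 interest = $9,410.22; pay $1,414.70 → $7,995.52
Month 2: $7,995.52 +$39.97 interest = $8,035.49; pay $1,601.84 → $6,433.65
Month 3: $6,433.65 +$32.16 interest = $6,465.81; pay $1,788.98 → $4,676.83
Month 4: $4,676.83 +$23.38 interest = $4,700.21; pay $1,976.12 → $2,724.09
Month 5: $2,724.09 +$13.62 interest = $2,737.71; pay $2,163.26 → $574.45
Month 6: $574.45 +$2.87 interest = $577.32; pay $577.32 → $0.00
Total interest: $46.81 + $39.97 + $32.16 + $23.38 + $13.62 + $2.87 = $158.81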